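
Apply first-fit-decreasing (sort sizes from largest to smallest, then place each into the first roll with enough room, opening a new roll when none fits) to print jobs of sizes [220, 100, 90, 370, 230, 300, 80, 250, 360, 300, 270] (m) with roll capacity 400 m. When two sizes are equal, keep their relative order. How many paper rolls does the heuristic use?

8

Sorted descending: 370, 360, 300, 300, 270, 250, 230, 220, 100, 90, 80.
  370 → roll 1 (new)  [load 370/400]
  360 → roll 2 (new)  [load 360/400]
  300 → roll 3 (new)  [load 300/400]
  300 → roll 4 (new)  [load 300/400]
  270 → roll 5 (new)  [load 270/400]
  250 → roll 6 (new)  [load 250/400]
  230 → roll 7 (new)  [load 230/400]
  220 → roll 8 (new)  [load 220/400]
  100 → roll 3  [load 400/400]
  90 → roll 4  [load 390/400]
  80 → roll 5  [load 350/400]
8 paper rolls opened.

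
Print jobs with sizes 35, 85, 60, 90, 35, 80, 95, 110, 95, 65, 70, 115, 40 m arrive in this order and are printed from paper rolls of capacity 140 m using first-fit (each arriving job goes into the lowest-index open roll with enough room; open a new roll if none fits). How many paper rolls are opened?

  35 → roll 1 (new)  [load 35/140]
  85 → roll 1  [load 120/140]
  60 → roll 2 (new)  [load 60/140]
  90 → roll 3 (new)  [load 90/140]
  35 → roll 2  [load 95/140]
  80 → roll 4 (new)  [load 80/140]
  95 → roll 5 (new)  [load 95/140]
  110 → roll 6 (new)  [load 110/140]
  95 → roll 7 (new)  [load 95/140]
  65 → roll 8 (new)  [load 65/140]
  70 → roll 8  [load 135/140]
  115 → roll 9 (new)  [load 115/140]
  40 → roll 2  [load 135/140]
9 paper rolls opened.

9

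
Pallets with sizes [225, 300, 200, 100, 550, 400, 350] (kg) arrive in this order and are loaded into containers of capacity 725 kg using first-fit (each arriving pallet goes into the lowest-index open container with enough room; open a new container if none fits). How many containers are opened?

  225 → container 1 (new)  [load 225/725]
  300 → container 1  [load 525/725]
  200 → container 1  [load 725/725]
  100 → container 2 (new)  [load 100/725]
  550 → container 2  [load 650/725]
  400 → container 3 (new)  [load 400/725]
  350 → container 4 (new)  [load 350/725]
4 containers opened.

4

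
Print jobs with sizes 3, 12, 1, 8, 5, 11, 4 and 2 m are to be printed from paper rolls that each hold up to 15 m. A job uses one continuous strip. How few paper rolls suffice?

Total = 12 + 11 + 8 + 5 + 4 + 3 + 2 + 1 = 46 m.
Lower bound: ⌈46/15⌉ = 4 paper rolls.
A packing using 4 paper rolls:
  roll 1: 12 + 3 = 15
  roll 2: 11 + 4 = 15
  roll 3: 8 + 5 + 2 = 15
  roll 4: 1 = 1
This matches the lower bound, so 4 is optimal.

4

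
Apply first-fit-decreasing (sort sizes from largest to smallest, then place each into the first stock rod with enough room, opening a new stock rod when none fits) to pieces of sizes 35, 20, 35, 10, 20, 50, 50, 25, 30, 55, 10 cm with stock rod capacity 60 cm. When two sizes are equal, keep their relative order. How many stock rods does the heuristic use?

Sorted descending: 55, 50, 50, 35, 35, 30, 25, 20, 20, 10, 10.
  55 → stock rod 1 (new)  [load 55/60]
  50 → stock rod 2 (new)  [load 50/60]
  50 → stock rod 3 (new)  [load 50/60]
  35 → stock rod 4 (new)  [load 35/60]
  35 → stock rod 5 (new)  [load 35/60]
  30 → stock rod 6 (new)  [load 30/60]
  25 → stock rod 4  [load 60/60]
  20 → stock rod 5  [load 55/60]
  20 → stock rod 6  [load 50/60]
  10 → stock rod 2  [load 60/60]
  10 → stock rod 3  [load 60/60]
6 stock rods opened.

6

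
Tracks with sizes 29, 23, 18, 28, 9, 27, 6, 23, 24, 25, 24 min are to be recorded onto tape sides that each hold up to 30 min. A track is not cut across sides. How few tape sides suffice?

Total = 29 + 28 + 27 + 25 + 24 + 24 + 23 + 23 + 18 + 9 + 6 = 236 min.
Lower bound: ⌈236/30⌉ = 8 tape sides.
Also, 9 tracks each exceed 15 min, and no two of those can share a side, so at least 9 tape sides are needed.
A packing using 9 tape sides:
  side 1: 29 = 29
  side 2: 28 = 28
  side 3: 27 = 27
  side 4: 25 = 25
  side 5: 24 + 6 = 30
  side 6: 24 = 24
  side 7: 23 = 23
  side 8: 23 = 23
  side 9: 18 + 9 = 27
This matches the lower bound, so 9 is optimal.

9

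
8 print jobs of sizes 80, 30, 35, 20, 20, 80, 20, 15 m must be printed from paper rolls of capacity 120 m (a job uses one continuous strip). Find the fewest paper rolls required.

3

Total = 80 + 80 + 35 + 30 + 20 + 20 + 20 + 15 = 300 m.
Lower bound: ⌈300/120⌉ = 3 paper rolls.
A packing using 3 paper rolls:
  roll 1: 80 + 35 = 115
  roll 2: 80 + 30 = 110
  roll 3: 20 + 20 + 20 + 15 = 75
This matches the lower bound, so 3 is optimal.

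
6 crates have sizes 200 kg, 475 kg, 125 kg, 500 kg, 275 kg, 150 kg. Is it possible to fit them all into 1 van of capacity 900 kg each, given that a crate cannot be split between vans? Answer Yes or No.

No

Total = 1725 kg; ⌈1725/900⌉ = 2.
At least 2 vans are required, but only 1 is allowed.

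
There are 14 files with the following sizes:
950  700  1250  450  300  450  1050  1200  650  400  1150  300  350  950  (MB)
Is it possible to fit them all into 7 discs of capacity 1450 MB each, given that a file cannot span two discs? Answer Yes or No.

Total = 10150 MB; ⌈10150/1450⌉ = 7.
The bound of 7 does not rule out 7, but exhaustive search shows no assignment into 7 discs of capacity 1450 MB exists — the minimum is 8.

No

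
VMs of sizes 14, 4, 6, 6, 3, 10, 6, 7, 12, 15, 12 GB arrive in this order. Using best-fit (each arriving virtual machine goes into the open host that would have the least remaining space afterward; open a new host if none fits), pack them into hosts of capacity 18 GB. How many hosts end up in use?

  14 → host 1 (new)  [load 14/18]
  4 → host 1  [load 18/18]
  6 → host 2 (new)  [load 6/18]
  6 → host 2  [load 12/18]
  3 → host 2  [load 15/18]
  10 → host 3 (new)  [load 10/18]
  6 → host 3  [load 16/18]
  7 → host 4 (new)  [load 7/18]
  12 → host 5 (new)  [load 12/18]
  15 → host 6 (new)  [load 15/18]
  12 → host 7 (new)  [load 12/18]
7 hosts opened.

7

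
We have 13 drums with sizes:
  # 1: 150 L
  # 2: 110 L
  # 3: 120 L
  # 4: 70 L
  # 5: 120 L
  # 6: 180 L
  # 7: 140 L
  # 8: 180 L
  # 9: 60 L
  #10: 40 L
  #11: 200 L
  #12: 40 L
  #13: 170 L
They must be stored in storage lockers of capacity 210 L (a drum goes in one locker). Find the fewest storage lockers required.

Total = 200 + 180 + 180 + 170 + 150 + 140 + 120 + 120 + 110 + 70 + 60 + 40 + 40 = 1580 L.
Lower bound: ⌈1580/210⌉ = 8 storage lockers.
Also, 9 drums each exceed 105 L, and no two of those can share a locker, so at least 9 storage lockers are needed.
A packing using 9 storage lockers:
  locker 1: 200 = 200
  locker 2: 180 = 180
  locker 3: 180 = 180
  locker 4: 170 + 40 = 210
  locker 5: 150 + 60 = 210
  locker 6: 140 + 70 = 210
  locker 7: 120 + 40 = 160
  locker 8: 120 = 120
  locker 9: 110 = 110
This matches the lower bound, so 9 is optimal.

9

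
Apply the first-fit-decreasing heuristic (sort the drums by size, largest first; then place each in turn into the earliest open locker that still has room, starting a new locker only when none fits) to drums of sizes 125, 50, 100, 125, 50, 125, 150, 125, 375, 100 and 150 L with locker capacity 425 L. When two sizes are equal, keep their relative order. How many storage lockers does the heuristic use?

4

Sorted descending: 375, 150, 150, 125, 125, 125, 125, 100, 100, 50, 50.
  375 → locker 1 (new)  [load 375/425]
  150 → locker 2 (new)  [load 150/425]
  150 → locker 2  [load 300/425]
  125 → locker 2  [load 425/425]
  125 → locker 3 (new)  [load 125/425]
  125 → locker 3  [load 250/425]
  125 → locker 3  [load 375/425]
  100 → locker 4 (new)  [load 100/425]
  100 → locker 4  [load 200/425]
  50 → locker 1  [load 425/425]
  50 → locker 3  [load 425/425]
4 storage lockers opened.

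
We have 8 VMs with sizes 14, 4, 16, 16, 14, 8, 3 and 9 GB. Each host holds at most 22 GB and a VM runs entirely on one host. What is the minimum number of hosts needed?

5

Total = 16 + 16 + 14 + 14 + 9 + 8 + 4 + 3 = 84 GB.
Lower bound: ⌈84/22⌉ = 4 hosts.
A packing using 5 hosts:
  host 1: 16 + 4 = 20
  host 2: 16 + 3 = 19
  host 3: 14 + 8 = 22
  host 4: 14 = 14
  host 5: 9 = 9
No arrangement into 4 hosts stays within capacity, so 5 is optimal.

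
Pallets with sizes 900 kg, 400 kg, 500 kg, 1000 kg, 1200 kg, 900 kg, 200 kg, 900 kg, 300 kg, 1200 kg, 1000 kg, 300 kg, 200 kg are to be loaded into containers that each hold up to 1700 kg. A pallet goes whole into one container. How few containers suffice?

7

Total = 1200 + 1200 + 1000 + 1000 + 900 + 900 + 900 + 500 + 400 + 300 + 300 + 200 + 200 = 9000 kg.
Lower bound: ⌈9000/1700⌉ = 6 containers.
Also, 7 pallets each exceed 850 kg, and no two of those can share a container, so at least 7 containers are needed.
A packing using 7 containers:
  container 1: 1200 + 500 = 1700
  container 2: 1200 + 400 = 1600
  container 3: 1000 + 300 + 300 = 1600
  container 4: 1000 + 200 + 200 = 1400
  container 5: 900 = 900
  container 6: 900 = 900
  container 7: 900 = 900
This matches the lower bound, so 7 is optimal.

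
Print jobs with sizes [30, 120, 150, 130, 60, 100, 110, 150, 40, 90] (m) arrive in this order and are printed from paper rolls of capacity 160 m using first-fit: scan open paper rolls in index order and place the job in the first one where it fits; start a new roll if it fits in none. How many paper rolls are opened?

7

  30 → roll 1 (new)  [load 30/160]
  120 → roll 1  [load 150/160]
  150 → roll 2 (new)  [load 150/160]
  130 → roll 3 (new)  [load 130/160]
  60 → roll 4 (new)  [load 60/160]
  100 → roll 4  [load 160/160]
  110 → roll 5 (new)  [load 110/160]
  150 → roll 6 (new)  [load 150/160]
  40 → roll 5  [load 150/160]
  90 → roll 7 (new)  [load 90/160]
7 paper rolls opened.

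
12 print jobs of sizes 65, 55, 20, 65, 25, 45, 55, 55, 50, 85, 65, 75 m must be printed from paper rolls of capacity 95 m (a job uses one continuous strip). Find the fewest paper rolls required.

9

Total = 85 + 75 + 65 + 65 + 65 + 55 + 55 + 55 + 50 + 45 + 25 + 20 = 660 m.
Lower bound: ⌈660/95⌉ = 7 paper rolls.
Also, 9 print jobs each exceed 95/2 m, and no two of those can share a roll, so at least 9 paper rolls are needed.
A packing using 9 paper rolls:
  roll 1: 85 = 85
  roll 2: 75 + 20 = 95
  roll 3: 65 + 25 = 90
  roll 4: 65 = 65
  roll 5: 65 = 65
  roll 6: 55 = 55
  roll 7: 55 = 55
  roll 8: 55 = 55
  roll 9: 50 + 45 = 95
This matches the lower bound, so 9 is optimal.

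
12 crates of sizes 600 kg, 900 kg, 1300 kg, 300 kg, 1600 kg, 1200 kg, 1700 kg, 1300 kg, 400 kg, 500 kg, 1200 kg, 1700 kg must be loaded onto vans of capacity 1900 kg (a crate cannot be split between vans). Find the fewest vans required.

8

Total = 1700 + 1700 + 1600 + 1300 + 1300 + 1200 + 1200 + 900 + 600 + 500 + 400 + 300 = 12700 kg.
Lower bound: ⌈12700/1900⌉ = 7 vans.
A packing using 8 vans:
  van 1: 1700 = 1700
  van 2: 1700 = 1700
  van 3: 1600 + 300 = 1900
  van 4: 1300 + 600 = 1900
  van 5: 1300 + 500 = 1800
  van 6: 1200 + 400 = 1600
  van 7: 1200 = 1200
  van 8: 900 = 900
No arrangement into 7 vans stays within capacity, so 8 is optimal.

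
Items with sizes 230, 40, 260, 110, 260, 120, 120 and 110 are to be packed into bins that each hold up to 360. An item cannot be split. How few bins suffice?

Total = 260 + 260 + 230 + 120 + 120 + 110 + 110 + 40 = 1250.
Lower bound: ⌈1250/360⌉ = 4 bins.
A packing using 4 bins:
  bin 1: 260 + 40 = 300
  bin 2: 260 = 260
  bin 3: 230 + 120 = 350
  bin 4: 120 + 110 + 110 = 340
This matches the lower bound, so 4 is optimal.

4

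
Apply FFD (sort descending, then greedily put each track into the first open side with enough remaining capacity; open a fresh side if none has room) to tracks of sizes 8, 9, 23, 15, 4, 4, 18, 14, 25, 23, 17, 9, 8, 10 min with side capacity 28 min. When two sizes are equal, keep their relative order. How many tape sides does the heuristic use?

8

Sorted descending: 25, 23, 23, 18, 17, 15, 14, 10, 9, 9, 8, 8, 4, 4.
  25 → side 1 (new)  [load 25/28]
  23 → side 2 (new)  [load 23/28]
  23 → side 3 (new)  [load 23/28]
  18 → side 4 (new)  [load 18/28]
  17 → side 5 (new)  [load 17/28]
  15 → side 6 (new)  [load 15/28]
  14 → side 7 (new)  [load 14/28]
  10 → side 4  [load 28/28]
  9 → side 5  [load 26/28]
  9 → side 6  [load 24/28]
  8 → side 7  [load 22/28]
  8 → side 8 (new)  [load 8/28]
  4 → side 2  [load 27/28]
  4 → side 3  [load 27/28]
8 tape sides opened.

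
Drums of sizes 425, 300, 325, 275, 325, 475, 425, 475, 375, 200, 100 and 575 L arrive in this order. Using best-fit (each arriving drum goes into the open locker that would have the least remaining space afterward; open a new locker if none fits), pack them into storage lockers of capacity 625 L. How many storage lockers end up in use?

8

  425 → locker 1 (new)  [load 425/625]
  300 → locker 2 (new)  [load 300/625]
  325 → locker 2  [load 625/625]
  275 → locker 3 (new)  [load 275/625]
  325 → locker 3  [load 600/625]
  475 → locker 4 (new)  [load 475/625]
  425 → locker 5 (new)  [load 425/625]
  475 → locker 6 (new)  [load 475/625]
  375 → locker 7 (new)  [load 375/625]
  200 → locker 1  [load 625/625]
  100 → locker 4  [load 575/625]
  575 → locker 8 (new)  [load 575/625]
8 storage lockers opened.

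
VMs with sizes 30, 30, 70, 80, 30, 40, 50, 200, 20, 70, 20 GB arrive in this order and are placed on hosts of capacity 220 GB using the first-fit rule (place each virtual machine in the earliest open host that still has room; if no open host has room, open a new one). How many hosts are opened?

3

  30 → host 1 (new)  [load 30/220]
  30 → host 1  [load 60/220]
  70 → host 1  [load 130/220]
  80 → host 1  [load 210/220]
  30 → host 2 (new)  [load 30/220]
  40 → host 2  [load 70/220]
  50 → host 2  [load 120/220]
  200 → host 3 (new)  [load 200/220]
  20 → host 2  [load 140/220]
  70 → host 2  [load 210/220]
  20 → host 3  [load 220/220]
3 hosts opened.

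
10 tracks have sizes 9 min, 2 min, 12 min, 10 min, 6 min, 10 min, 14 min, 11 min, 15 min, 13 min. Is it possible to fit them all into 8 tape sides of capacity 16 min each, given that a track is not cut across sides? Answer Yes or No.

Yes

A valid assignment using 8 tape sides:
  side 1: 15 = 15
  side 2: 14 + 2 = 16
  side 3: 13 = 13
  side 4: 12 = 12
  side 5: 11 = 11
  side 6: 10 + 6 = 16
  side 7: 10 = 10
  side 8: 9 = 9
Every load is within 16 min, so 8 tape sides suffice.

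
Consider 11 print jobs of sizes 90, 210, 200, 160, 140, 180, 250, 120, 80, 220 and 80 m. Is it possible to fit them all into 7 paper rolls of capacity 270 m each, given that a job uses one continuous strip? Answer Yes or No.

Total = 1730 m; ⌈1730/270⌉ = 7.
The bound of 7 does not rule out 7, but exhaustive search shows no assignment into 7 paper rolls of capacity 270 m exists — the minimum is 8.

No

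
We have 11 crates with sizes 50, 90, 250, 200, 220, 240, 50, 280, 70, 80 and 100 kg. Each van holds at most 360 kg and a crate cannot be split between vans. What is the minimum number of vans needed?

Total = 280 + 250 + 240 + 220 + 200 + 100 + 90 + 80 + 70 + 50 + 50 = 1630 kg.
Lower bound: ⌈1630/360⌉ = 5 vans.
A packing using 5 vans:
  van 1: 280 + 80 = 360
  van 2: 250 + 100 = 350
  van 3: 240 + 90 = 330
  van 4: 220 + 70 + 50 = 340
  van 5: 200 + 50 = 250
This matches the lower bound, so 5 is optimal.

5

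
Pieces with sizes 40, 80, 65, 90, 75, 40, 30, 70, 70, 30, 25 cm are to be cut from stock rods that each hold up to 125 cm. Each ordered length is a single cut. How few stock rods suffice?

Total = 90 + 80 + 75 + 70 + 70 + 65 + 40 + 40 + 30 + 30 + 25 = 615 cm.
Lower bound: ⌈615/125⌉ = 5 stock rods.
Also, 6 pieces each exceed 125/2 cm, and no two of those can share a stock rod, so at least 6 stock rods are needed.
A packing using 6 stock rods:
  stock rod 1: 90 + 30 = 120
  stock rod 2: 80 + 40 = 120
  stock rod 3: 75 + 40 = 115
  stock rod 4: 70 + 30 + 25 = 125
  stock rod 5: 70 = 70
  stock rod 6: 65 = 65
This matches the lower bound, so 6 is optimal.

6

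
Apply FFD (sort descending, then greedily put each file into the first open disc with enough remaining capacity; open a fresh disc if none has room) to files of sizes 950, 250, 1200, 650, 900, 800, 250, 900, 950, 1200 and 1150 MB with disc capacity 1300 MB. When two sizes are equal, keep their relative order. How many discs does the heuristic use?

Sorted descending: 1200, 1200, 1150, 950, 950, 900, 900, 800, 650, 250, 250.
  1200 → disc 1 (new)  [load 1200/1300]
  1200 → disc 2 (new)  [load 1200/1300]
  1150 → disc 3 (new)  [load 1150/1300]
  950 → disc 4 (new)  [load 950/1300]
  950 → disc 5 (new)  [load 950/1300]
  900 → disc 6 (new)  [load 900/1300]
  900 → disc 7 (new)  [load 900/1300]
  800 → disc 8 (new)  [load 800/1300]
  650 → disc 9 (new)  [load 650/1300]
  250 → disc 4  [load 1200/1300]
  250 → disc 5  [load 1200/1300]
9 discs opened.

9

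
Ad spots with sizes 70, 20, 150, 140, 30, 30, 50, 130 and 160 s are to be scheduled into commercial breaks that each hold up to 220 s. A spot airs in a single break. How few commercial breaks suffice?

Total = 160 + 150 + 140 + 130 + 70 + 50 + 30 + 30 + 20 = 780 s.
Lower bound: ⌈780/220⌉ = 4 commercial breaks.
A packing using 4 commercial breaks:
  break 1: 160 + 50 = 210
  break 2: 150 + 70 = 220
  break 3: 140 + 30 + 30 + 20 = 220
  break 4: 130 = 130
This matches the lower bound, so 4 is optimal.

4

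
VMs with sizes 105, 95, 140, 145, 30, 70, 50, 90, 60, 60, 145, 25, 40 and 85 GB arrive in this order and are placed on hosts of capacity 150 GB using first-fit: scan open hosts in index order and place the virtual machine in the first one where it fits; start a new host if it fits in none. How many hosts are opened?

  105 → host 1 (new)  [load 105/150]
  95 → host 2 (new)  [load 95/150]
  140 → host 3 (new)  [load 140/150]
  145 → host 4 (new)  [load 145/150]
  30 → host 1  [load 135/150]
  70 → host 5 (new)  [load 70/150]
  50 → host 2  [load 145/150]
  90 → host 6 (new)  [load 90/150]
  60 → host 5  [load 130/150]
  60 → host 6  [load 150/150]
  145 → host 7 (new)  [load 145/150]
  25 → host 8 (new)  [load 25/150]
  40 → host 8  [load 65/150]
  85 → host 8  [load 150/150]
8 hosts opened.

8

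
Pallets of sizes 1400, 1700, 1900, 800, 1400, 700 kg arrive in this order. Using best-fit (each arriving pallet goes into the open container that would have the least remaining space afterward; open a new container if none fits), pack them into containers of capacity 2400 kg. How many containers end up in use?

  1400 → container 1 (new)  [load 1400/2400]
  1700 → container 2 (new)  [load 1700/2400]
  1900 → container 3 (new)  [load 1900/2400]
  800 → container 1  [load 2200/2400]
  1400 → container 4 (new)  [load 1400/2400]
  700 → container 2  [load 2400/2400]
4 containers opened.

4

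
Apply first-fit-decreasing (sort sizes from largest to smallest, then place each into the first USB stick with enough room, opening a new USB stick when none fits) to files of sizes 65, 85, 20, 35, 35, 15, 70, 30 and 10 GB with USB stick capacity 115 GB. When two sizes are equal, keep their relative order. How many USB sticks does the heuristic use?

Sorted descending: 85, 70, 65, 35, 35, 30, 20, 15, 10.
  85 → USB stick 1 (new)  [load 85/115]
  70 → USB stick 2 (new)  [load 70/115]
  65 → USB stick 3 (new)  [load 65/115]
  35 → USB stick 2  [load 105/115]
  35 → USB stick 3  [load 100/115]
  30 → USB stick 1  [load 115/115]
  20 → USB stick 4 (new)  [load 20/115]
  15 → USB stick 3  [load 115/115]
  10 → USB stick 2  [load 115/115]
4 USB sticks opened.

4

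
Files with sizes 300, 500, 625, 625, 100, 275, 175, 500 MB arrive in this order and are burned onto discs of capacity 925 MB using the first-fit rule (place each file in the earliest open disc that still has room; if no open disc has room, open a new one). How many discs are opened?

  300 → disc 1 (new)  [load 300/925]
  500 → disc 1  [load 800/925]
  625 → disc 2 (new)  [load 625/925]
  625 → disc 3 (new)  [load 625/925]
  100 → disc 1  [load 900/925]
  275 → disc 2  [load 900/925]
  175 → disc 3  [load 800/925]
  500 → disc 4 (new)  [load 500/925]
4 discs opened.

4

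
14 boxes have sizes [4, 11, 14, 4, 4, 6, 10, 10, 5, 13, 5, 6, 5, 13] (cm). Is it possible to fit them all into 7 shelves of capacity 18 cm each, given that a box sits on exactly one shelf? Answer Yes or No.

A valid assignment using 7 shelves:
  shelf 1: 14 + 4 = 18
  shelf 2: 13 + 5 = 18
  shelf 3: 13 + 5 = 18
  shelf 4: 11 + 6 = 17
  shelf 5: 10 + 6 = 16
  shelf 6: 10 + 5 = 15
  shelf 7: 4 + 4 = 8
Every load is within 18 cm, so 7 shelves suffice.

Yes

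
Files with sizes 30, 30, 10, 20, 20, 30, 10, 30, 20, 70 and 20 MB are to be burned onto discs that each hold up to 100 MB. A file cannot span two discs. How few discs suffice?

Total = 70 + 30 + 30 + 30 + 30 + 20 + 20 + 20 + 20 + 10 + 10 = 290 MB.
Lower bound: ⌈290/100⌉ = 3 discs.
A packing using 3 discs:
  disc 1: 70 + 30 = 100
  disc 2: 30 + 30 + 30 + 10 = 100
  disc 3: 20 + 20 + 20 + 20 + 10 = 90
This matches the lower bound, so 3 is optimal.

3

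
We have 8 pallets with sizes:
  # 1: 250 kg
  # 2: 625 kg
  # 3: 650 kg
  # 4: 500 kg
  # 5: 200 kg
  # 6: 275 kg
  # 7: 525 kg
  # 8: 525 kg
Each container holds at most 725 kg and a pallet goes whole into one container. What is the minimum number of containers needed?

Total = 650 + 625 + 525 + 525 + 500 + 275 + 250 + 200 = 3550 kg.
Lower bound: ⌈3550/725⌉ = 5 containers.
A packing using 6 containers:
  container 1: 650 = 650
  container 2: 625 = 625
  container 3: 525 + 200 = 725
  container 4: 525 = 525
  container 5: 500 = 500
  container 6: 275 + 250 = 525
No arrangement into 5 containers stays within capacity, so 6 is optimal.

6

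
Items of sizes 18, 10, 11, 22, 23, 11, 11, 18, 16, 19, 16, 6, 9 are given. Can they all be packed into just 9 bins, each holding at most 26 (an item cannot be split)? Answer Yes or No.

A valid assignment using 9 bins:
  bin 1: 23 = 23
  bin 2: 22 = 22
  bin 3: 19 + 6 = 25
  bin 4: 18 = 18
  bin 5: 18 = 18
  bin 6: 16 + 10 = 26
  bin 7: 16 + 9 = 25
  bin 8: 11 + 11 = 22
  bin 9: 11 = 11
Every load is within 26, so 9 bins suffice.

Yes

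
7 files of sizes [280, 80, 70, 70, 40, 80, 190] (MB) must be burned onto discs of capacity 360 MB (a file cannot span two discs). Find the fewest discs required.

3

Total = 280 + 190 + 80 + 80 + 70 + 70 + 40 = 810 MB.
Lower bound: ⌈810/360⌉ = 3 discs.
A packing using 3 discs:
  disc 1: 280 + 80 = 360
  disc 2: 190 + 80 + 70 = 340
  disc 3: 70 + 40 = 110
This matches the lower bound, so 3 is optimal.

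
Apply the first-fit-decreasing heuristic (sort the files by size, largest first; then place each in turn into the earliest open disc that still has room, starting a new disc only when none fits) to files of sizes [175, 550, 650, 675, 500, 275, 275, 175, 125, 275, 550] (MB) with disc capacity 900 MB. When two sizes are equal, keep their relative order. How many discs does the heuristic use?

5

Sorted descending: 675, 650, 550, 550, 500, 275, 275, 275, 175, 175, 125.
  675 → disc 1 (new)  [load 675/900]
  650 → disc 2 (new)  [load 650/900]
  550 → disc 3 (new)  [load 550/900]
  550 → disc 4 (new)  [load 550/900]
  500 → disc 5 (new)  [load 500/900]
  275 → disc 3  [load 825/900]
  275 → disc 4  [load 825/900]
  275 → disc 5  [load 775/900]
  175 → disc 1  [load 850/900]
  175 → disc 2  [load 825/900]
  125 → disc 5  [load 900/900]
5 discs opened.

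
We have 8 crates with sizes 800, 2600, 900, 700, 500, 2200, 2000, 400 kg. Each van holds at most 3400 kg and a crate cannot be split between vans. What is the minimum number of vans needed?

Total = 2600 + 2200 + 2000 + 900 + 800 + 700 + 500 + 400 = 10100 kg.
Lower bound: ⌈10100/3400⌉ = 3 vans.
A packing using 3 vans:
  van 1: 2600 + 800 = 3400
  van 2: 2200 + 700 + 500 = 3400
  van 3: 2000 + 900 + 400 = 3300
This matches the lower bound, so 3 is optimal.

3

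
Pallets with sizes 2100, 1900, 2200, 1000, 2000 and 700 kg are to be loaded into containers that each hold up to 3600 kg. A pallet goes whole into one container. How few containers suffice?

Total = 2200 + 2100 + 2000 + 1900 + 1000 + 700 = 9900 kg.
Lower bound: ⌈9900/3600⌉ = 3 containers.
Also, 4 pallets each exceed 1800 kg, and no two of those can share a container, so at least 4 containers are needed.
A packing using 4 containers:
  container 1: 2200 + 1000 = 3200
  container 2: 2100 + 700 = 2800
  container 3: 2000 = 2000
  container 4: 1900 = 1900
This matches the lower bound, so 4 is optimal.

4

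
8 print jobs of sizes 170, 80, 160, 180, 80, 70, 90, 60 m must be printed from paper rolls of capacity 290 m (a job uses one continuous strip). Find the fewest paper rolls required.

4

Total = 180 + 170 + 160 + 90 + 80 + 80 + 70 + 60 = 890 m.
Lower bound: ⌈890/290⌉ = 4 paper rolls.
A packing using 4 paper rolls:
  roll 1: 180 + 90 = 270
  roll 2: 170 + 80 = 250
  roll 3: 160 + 80 = 240
  roll 4: 70 + 60 = 130
This matches the lower bound, so 4 is optimal.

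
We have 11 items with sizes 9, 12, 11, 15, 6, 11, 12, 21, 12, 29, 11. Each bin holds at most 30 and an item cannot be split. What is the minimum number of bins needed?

6

Total = 29 + 21 + 15 + 12 + 12 + 12 + 11 + 11 + 11 + 9 + 6 = 149.
Lower bound: ⌈149/30⌉ = 5 bins.
A packing using 6 bins:
  bin 1: 29 = 29
  bin 2: 21 + 9 = 30
  bin 3: 15 + 12 = 27
  bin 4: 12 + 12 + 6 = 30
  bin 5: 11 + 11 = 22
  bin 6: 11 = 11
No arrangement into 5 bins stays within capacity, so 6 is optimal.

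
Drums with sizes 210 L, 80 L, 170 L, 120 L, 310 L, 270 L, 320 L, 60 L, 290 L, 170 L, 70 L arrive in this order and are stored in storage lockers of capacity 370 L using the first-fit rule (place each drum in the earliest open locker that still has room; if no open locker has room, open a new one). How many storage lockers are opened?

7

  210 → locker 1 (new)  [load 210/370]
  80 → locker 1  [load 290/370]
  170 → locker 2 (new)  [load 170/370]
  120 → locker 2  [load 290/370]
  310 → locker 3 (new)  [load 310/370]
  270 → locker 4 (new)  [load 270/370]
  320 → locker 5 (new)  [load 320/370]
  60 → locker 1  [load 350/370]
  290 → locker 6 (new)  [load 290/370]
  170 → locker 7 (new)  [load 170/370]
  70 → locker 2  [load 360/370]
7 storage lockers opened.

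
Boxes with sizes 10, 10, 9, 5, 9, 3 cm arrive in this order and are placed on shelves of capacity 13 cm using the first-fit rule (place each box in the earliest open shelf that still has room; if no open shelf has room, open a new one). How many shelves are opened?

5

  10 → shelf 1 (new)  [load 10/13]
  10 → shelf 2 (new)  [load 10/13]
  9 → shelf 3 (new)  [load 9/13]
  5 → shelf 4 (new)  [load 5/13]
  9 → shelf 5 (new)  [load 9/13]
  3 → shelf 1  [load 13/13]
5 shelves opened.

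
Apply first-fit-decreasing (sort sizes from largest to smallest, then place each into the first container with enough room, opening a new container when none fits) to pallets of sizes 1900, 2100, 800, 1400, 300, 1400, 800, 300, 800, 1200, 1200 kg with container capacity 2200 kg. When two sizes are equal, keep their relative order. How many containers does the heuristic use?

Sorted descending: 2100, 1900, 1400, 1400, 1200, 1200, 800, 800, 800, 300, 300.
  2100 → container 1 (new)  [load 2100/2200]
  1900 → container 2 (new)  [load 1900/2200]
  1400 → container 3 (new)  [load 1400/2200]
  1400 → container 4 (new)  [load 1400/2200]
  1200 → container 5 (new)  [load 1200/2200]
  1200 → container 6 (new)  [load 1200/2200]
  800 → container 3  [load 2200/2200]
  800 → container 4  [load 2200/2200]
  800 → container 5  [load 2000/2200]
  300 → container 2  [load 2200/2200]
  300 → container 6  [load 1500/2200]
6 containers opened.

6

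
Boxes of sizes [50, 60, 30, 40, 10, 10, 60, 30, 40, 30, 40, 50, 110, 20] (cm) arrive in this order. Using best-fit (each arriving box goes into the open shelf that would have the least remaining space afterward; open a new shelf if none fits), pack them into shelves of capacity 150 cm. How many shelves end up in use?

  50 → shelf 1 (new)  [load 50/150]
  60 → shelf 1  [load 110/150]
  30 → shelf 1  [load 140/150]
  40 → shelf 2 (new)  [load 40/150]
  10 → shelf 1  [load 150/150]
  10 → shelf 2  [load 50/150]
  60 → shelf 2  [load 110/150]
  30 → shelf 2  [load 140/150]
  40 → shelf 3 (new)  [load 40/150]
  30 → shelf 3  [load 70/150]
  40 → shelf 3  [load 110/150]
  50 → shelf 4 (new)  [load 50/150]
  110 → shelf 5 (new)  [load 110/150]
  20 → shelf 3  [load 130/150]
5 shelves opened.

5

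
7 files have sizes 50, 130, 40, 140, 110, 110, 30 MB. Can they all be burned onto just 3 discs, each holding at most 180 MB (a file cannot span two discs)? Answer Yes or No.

No

Total = 610 MB; ⌈610/180⌉ = 4.
At least 4 discs are required, but only 3 are allowed.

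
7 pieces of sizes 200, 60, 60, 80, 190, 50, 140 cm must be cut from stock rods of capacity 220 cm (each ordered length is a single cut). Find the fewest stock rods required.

4

Total = 200 + 190 + 140 + 80 + 60 + 60 + 50 = 780 cm.
Lower bound: ⌈780/220⌉ = 4 stock rods.
A packing using 4 stock rods:
  stock rod 1: 200 = 200
  stock rod 2: 190 = 190
  stock rod 3: 140 + 80 = 220
  stock rod 4: 60 + 60 + 50 = 170
This matches the lower bound, so 4 is optimal.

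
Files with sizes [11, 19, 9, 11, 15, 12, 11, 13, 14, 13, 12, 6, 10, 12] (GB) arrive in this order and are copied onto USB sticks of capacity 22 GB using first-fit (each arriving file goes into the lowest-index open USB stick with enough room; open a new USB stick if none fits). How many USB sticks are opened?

  11 → USB stick 1 (new)  [load 11/22]
  19 → USB stick 2 (new)  [load 19/22]
  9 → USB stick 1  [load 20/22]
  11 → USB stick 3 (new)  [load 11/22]
  15 → USB stick 4 (new)  [load 15/22]
  12 → USB stick 5 (new)  [load 12/22]
  11 → USB stick 3  [load 22/22]
  13 → USB stick 6 (new)  [load 13/22]
  14 → USB stick 7 (new)  [load 14/22]
  13 → USB stick 8 (new)  [load 13/22]
  12 → USB stick 9 (new)  [load 12/22]
  6 → USB stick 4  [load 21/22]
  10 → USB stick 5  [load 22/22]
  12 → USB stick 10 (new)  [load 12/22]
10 USB sticks opened.

10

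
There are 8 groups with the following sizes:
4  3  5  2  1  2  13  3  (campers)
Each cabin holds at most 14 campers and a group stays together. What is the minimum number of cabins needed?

3

Total = 13 + 5 + 4 + 3 + 3 + 2 + 2 + 1 = 33 campers.
Lower bound: ⌈33/14⌉ = 3 cabins.
A packing using 3 cabins:
  cabin 1: 13 + 1 = 14
  cabin 2: 5 + 4 + 3 + 2 = 14
  cabin 3: 3 + 2 = 5
This matches the lower bound, so 3 is optimal.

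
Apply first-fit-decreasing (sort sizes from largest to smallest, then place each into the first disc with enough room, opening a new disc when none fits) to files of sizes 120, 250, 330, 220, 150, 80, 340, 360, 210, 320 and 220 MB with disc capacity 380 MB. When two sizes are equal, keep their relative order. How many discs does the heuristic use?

8

Sorted descending: 360, 340, 330, 320, 250, 220, 220, 210, 150, 120, 80.
  360 → disc 1 (new)  [load 360/380]
  340 → disc 2 (new)  [load 340/380]
  330 → disc 3 (new)  [load 330/380]
  320 → disc 4 (new)  [load 320/380]
  250 → disc 5 (new)  [load 250/380]
  220 → disc 6 (new)  [load 220/380]
  220 → disc 7 (new)  [load 220/380]
  210 → disc 8 (new)  [load 210/380]
  150 → disc 6  [load 370/380]
  120 → disc 5  [load 370/380]
  80 → disc 7  [load 300/380]
8 discs opened.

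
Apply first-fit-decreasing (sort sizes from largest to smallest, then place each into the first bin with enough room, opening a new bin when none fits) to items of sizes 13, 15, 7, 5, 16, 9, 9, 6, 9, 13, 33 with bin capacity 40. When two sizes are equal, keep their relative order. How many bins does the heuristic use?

4

Sorted descending: 33, 16, 15, 13, 13, 9, 9, 9, 7, 6, 5.
  33 → bin 1 (new)  [load 33/40]
  16 → bin 2 (new)  [load 16/40]
  15 → bin 2  [load 31/40]
  13 → bin 3 (new)  [load 13/40]
  13 → bin 3  [load 26/40]
  9 → bin 2  [load 40/40]
  9 → bin 3  [load 35/40]
  9 → bin 4 (new)  [load 9/40]
  7 → bin 1  [load 40/40]
  6 → bin 4  [load 15/40]
  5 → bin 3  [load 40/40]
4 bins opened.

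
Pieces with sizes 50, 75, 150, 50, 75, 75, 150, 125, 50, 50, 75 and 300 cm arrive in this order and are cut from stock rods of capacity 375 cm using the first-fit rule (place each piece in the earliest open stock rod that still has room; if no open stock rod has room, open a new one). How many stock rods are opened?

4

  50 → stock rod 1 (new)  [load 50/375]
  75 → stock rod 1  [load 125/375]
  150 → stock rod 1  [load 275/375]
  50 → stock rod 1  [load 325/375]
  75 → stock rod 2 (new)  [load 75/375]
  75 → stock rod 2  [load 150/375]
  150 → stock rod 2  [load 300/375]
  125 → stock rod 3 (new)  [load 125/375]
  50 → stock rod 1  [load 375/375]
  50 → stock rod 2  [load 350/375]
  75 → stock rod 3  [load 200/375]
  300 → stock rod 4 (new)  [load 300/375]
4 stock rods opened.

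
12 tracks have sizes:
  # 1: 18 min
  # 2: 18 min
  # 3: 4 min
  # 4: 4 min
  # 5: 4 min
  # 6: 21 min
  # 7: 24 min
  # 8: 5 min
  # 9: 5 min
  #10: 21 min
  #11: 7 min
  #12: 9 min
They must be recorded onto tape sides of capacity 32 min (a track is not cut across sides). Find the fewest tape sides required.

5

Total = 24 + 21 + 21 + 18 + 18 + 9 + 7 + 5 + 5 + 4 + 4 + 4 = 140 min.
Lower bound: ⌈140/32⌉ = 5 tape sides.
A packing using 5 tape sides:
  side 1: 24 + 7 = 31
  side 2: 21 + 9 = 30
  side 3: 21 + 5 + 5 = 31
  side 4: 18 + 4 + 4 + 4 = 30
  side 5: 18 = 18
This matches the lower bound, so 5 is optimal.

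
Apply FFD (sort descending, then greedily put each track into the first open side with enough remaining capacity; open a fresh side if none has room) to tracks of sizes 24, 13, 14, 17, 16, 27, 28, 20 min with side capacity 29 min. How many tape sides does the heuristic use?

Sorted descending: 28, 27, 24, 20, 17, 16, 14, 13.
  28 → side 1 (new)  [load 28/29]
  27 → side 2 (new)  [load 27/29]
  24 → side 3 (new)  [load 24/29]
  20 → side 4 (new)  [load 20/29]
  17 → side 5 (new)  [load 17/29]
  16 → side 6 (new)  [load 16/29]
  14 → side 7 (new)  [load 14/29]
  13 → side 6  [load 29/29]
7 tape sides opened.

7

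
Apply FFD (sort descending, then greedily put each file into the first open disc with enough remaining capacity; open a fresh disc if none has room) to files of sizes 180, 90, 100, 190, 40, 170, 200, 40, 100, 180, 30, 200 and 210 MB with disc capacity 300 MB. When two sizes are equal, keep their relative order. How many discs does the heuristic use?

Sorted descending: 210, 200, 200, 190, 180, 180, 170, 100, 100, 90, 40, 40, 30.
  210 → disc 1 (new)  [load 210/300]
  200 → disc 2 (new)  [load 200/300]
  200 → disc 3 (new)  [load 200/300]
  190 → disc 4 (new)  [load 190/300]
  180 → disc 5 (new)  [load 180/300]
  180 → disc 6 (new)  [load 180/300]
  170 → disc 7 (new)  [load 170/300]
  100 → disc 2  [load 300/300]
  100 → disc 3  [load 300/300]
  90 → disc 1  [load 300/300]
  40 → disc 4  [load 230/300]
  40 → disc 4  [load 270/300]
  30 → disc 4  [load 300/300]
7 discs opened.

7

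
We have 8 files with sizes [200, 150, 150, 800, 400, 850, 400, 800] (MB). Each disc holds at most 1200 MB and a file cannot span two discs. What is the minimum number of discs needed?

4

Total = 850 + 800 + 800 + 400 + 400 + 200 + 150 + 150 = 3750 MB.
Lower bound: ⌈3750/1200⌉ = 4 discs.
A packing using 4 discs:
  disc 1: 850 + 200 + 150 = 1200
  disc 2: 800 + 400 = 1200
  disc 3: 800 + 400 = 1200
  disc 4: 150 = 150
This matches the lower bound, so 4 is optimal.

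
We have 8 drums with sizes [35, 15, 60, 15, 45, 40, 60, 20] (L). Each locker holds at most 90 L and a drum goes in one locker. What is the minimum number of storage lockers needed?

4

Total = 60 + 60 + 45 + 40 + 35 + 20 + 15 + 15 = 290 L.
Lower bound: ⌈290/90⌉ = 4 storage lockers.
A packing using 4 storage lockers:
  locker 1: 60 + 20 = 80
  locker 2: 60 + 15 + 15 = 90
  locker 3: 45 + 40 = 85
  locker 4: 35 = 35
This matches the lower bound, so 4 is optimal.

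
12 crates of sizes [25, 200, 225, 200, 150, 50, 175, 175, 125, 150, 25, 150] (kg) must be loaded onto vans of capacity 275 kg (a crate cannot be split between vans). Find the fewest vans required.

8

Total = 225 + 200 + 200 + 175 + 175 + 150 + 150 + 150 + 125 + 50 + 25 + 25 = 1650 kg.
Lower bound: ⌈1650/275⌉ = 6 vans.
Also, 8 crates each exceed 275/2 kg, and no two of those can share a van, so at least 8 vans are needed.
A packing using 8 vans:
  van 1: 225 + 50 = 275
  van 2: 200 + 25 + 25 = 250
  van 3: 200 = 200
  van 4: 175 = 175
  van 5: 175 = 175
  van 6: 150 + 125 = 275
  van 7: 150 = 150
  van 8: 150 = 150
This matches the lower bound, so 8 is optimal.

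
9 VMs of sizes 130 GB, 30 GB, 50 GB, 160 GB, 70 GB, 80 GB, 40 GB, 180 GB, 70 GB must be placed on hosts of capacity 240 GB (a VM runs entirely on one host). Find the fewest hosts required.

4

Total = 180 + 160 + 130 + 80 + 70 + 70 + 50 + 40 + 30 = 810 GB.
Lower bound: ⌈810/240⌉ = 4 hosts.
A packing using 4 hosts:
  host 1: 180 + 50 = 230
  host 2: 160 + 80 = 240
  host 3: 130 + 70 + 40 = 240
  host 4: 70 + 30 = 100
This matches the lower bound, so 4 is optimal.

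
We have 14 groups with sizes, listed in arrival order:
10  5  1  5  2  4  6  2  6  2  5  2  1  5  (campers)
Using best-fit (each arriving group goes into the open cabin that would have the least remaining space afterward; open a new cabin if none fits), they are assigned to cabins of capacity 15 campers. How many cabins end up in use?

4

  10 → cabin 1 (new)  [load 10/15]
  5 → cabin 1  [load 15/15]
  1 → cabin 2 (new)  [load 1/15]
  5 → cabin 2  [load 6/15]
  2 → cabin 2  [load 8/15]
  4 → cabin 2  [load 12/15]
  6 → cabin 3 (new)  [load 6/15]
  2 → cabin 2  [load 14/15]
  6 → cabin 3  [load 12/15]
  2 → cabin 3  [load 14/15]
  5 → cabin 4 (new)  [load 5/15]
  2 → cabin 4  [load 7/15]
  1 → cabin 2  [load 15/15]
  5 → cabin 4  [load 12/15]
4 cabins opened.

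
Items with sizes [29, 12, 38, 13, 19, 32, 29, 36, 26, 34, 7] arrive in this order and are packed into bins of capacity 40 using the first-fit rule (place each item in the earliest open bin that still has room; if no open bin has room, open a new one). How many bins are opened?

9

  29 → bin 1 (new)  [load 29/40]
  12 → bin 2 (new)  [load 12/40]
  38 → bin 3 (new)  [load 38/40]
  13 → bin 2  [load 25/40]
  19 → bin 4 (new)  [load 19/40]
  32 → bin 5 (new)  [load 32/40]
  29 → bin 6 (new)  [load 29/40]
  36 → bin 7 (new)  [load 36/40]
  26 → bin 8 (new)  [load 26/40]
  34 → bin 9 (new)  [load 34/40]
  7 → bin 1  [load 36/40]
9 bins opened.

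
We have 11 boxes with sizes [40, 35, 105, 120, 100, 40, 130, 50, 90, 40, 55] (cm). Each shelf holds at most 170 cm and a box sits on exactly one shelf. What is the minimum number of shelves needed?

Total = 130 + 120 + 105 + 100 + 90 + 55 + 50 + 40 + 40 + 40 + 35 = 805 cm.
Lower bound: ⌈805/170⌉ = 5 shelves.
A packing using 5 shelves:
  shelf 1: 130 + 40 = 170
  shelf 2: 120 + 50 = 170
  shelf 3: 105 + 55 = 160
  shelf 4: 100 + 40 = 140
  shelf 5: 90 + 40 + 35 = 165
This matches the lower bound, so 5 is optimal.

5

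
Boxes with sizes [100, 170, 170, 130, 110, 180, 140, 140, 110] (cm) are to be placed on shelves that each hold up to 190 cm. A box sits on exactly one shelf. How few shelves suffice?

Total = 180 + 170 + 170 + 140 + 140 + 130 + 110 + 110 + 100 = 1250 cm.
Lower bound: ⌈1250/190⌉ = 7 shelves.
Also, 9 boxes each exceed 95 cm, and no two of those can share a shelf, so at least 9 shelves are needed.
A packing using 9 shelves:
  shelf 1: 180 = 180
  shelf 2: 170 = 170
  shelf 3: 170 = 170
  shelf 4: 140 = 140
  shelf 5: 140 = 140
  shelf 6: 130 = 130
  shelf 7: 110 = 110
  shelf 8: 110 = 110
  shelf 9: 100 = 100
This matches the lower bound, so 9 is optimal.

9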